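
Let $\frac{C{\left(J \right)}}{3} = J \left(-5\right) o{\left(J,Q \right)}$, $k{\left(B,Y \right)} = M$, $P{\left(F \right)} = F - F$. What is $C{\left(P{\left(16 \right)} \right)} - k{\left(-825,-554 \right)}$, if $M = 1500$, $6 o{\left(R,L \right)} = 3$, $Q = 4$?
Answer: $-1500$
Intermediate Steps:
$o{\left(R,L \right)} = \frac{1}{2}$ ($o{\left(R,L \right)} = \frac{1}{6} \cdot 3 = \frac{1}{2}$)
$P{\left(F \right)} = 0$
$k{\left(B,Y \right)} = 1500$
$C{\left(J \right)} = - \frac{15 J}{2}$ ($C{\left(J \right)} = 3 J \left(-5\right) \frac{1}{2} = 3 - 5 J \frac{1}{2} = 3 \left(- \frac{5 J}{2}\right) = - \frac{15 J}{2}$)
$C{\left(P{\left(16 \right)} \right)} - k{\left(-825,-554 \right)} = \left(- \frac{15}{2}\right) 0 - 1500 = 0 - 1500 = -1500$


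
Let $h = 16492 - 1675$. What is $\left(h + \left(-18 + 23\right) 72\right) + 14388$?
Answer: $29565$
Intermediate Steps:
$h = 14817$ ($h = 16492 - 1675 = 14817$)
$\left(h + \left(-18 + 23\right) 72\right) + 14388 = \left(14817 + \left(-18 + 23\right) 72\right) + 14388 = \left(14817 + 5 \cdot 72\right) + 14388 = \left(14817 + 360\right) + 14388 = 15177 + 14388 = 29565$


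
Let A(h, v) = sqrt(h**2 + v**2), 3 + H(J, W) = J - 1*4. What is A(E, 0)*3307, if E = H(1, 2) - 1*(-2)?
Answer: 13228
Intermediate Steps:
H(J, W) = -7 + J (H(J, W) = -3 + (J - 1*4) = -3 + (J - 4) = -3 + (-4 + J) = -7 + J)
E = -4 (E = (-7 + 1) - 1*(-2) = -6 + 2 = -4)
A(E, 0)*3307 = sqrt((-4)**2 + 0**2)*3307 = sqrt(16 + 0)*3307 = sqrt(16)*3307 = 4*3307 = 13228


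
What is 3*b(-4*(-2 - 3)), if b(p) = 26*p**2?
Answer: 31200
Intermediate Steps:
3*b(-4*(-2 - 3)) = 3*(26*(-4*(-2 - 3))**2) = 3*(26*(-4*(-5))**2) = 3*(26*20**2) = 3*(26*400) = 3*10400 = 31200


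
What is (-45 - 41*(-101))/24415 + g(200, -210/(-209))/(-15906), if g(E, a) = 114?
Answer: 10394611/64724165 ≈ 0.16060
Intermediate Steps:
(-45 - 41*(-101))/24415 + g(200, -210/(-209))/(-15906) = (-45 - 41*(-101))/24415 + 114/(-15906) = (-45 + 4141)*(1/24415) + 114*(-1/15906) = 4096*(1/24415) - 19/2651 = 4096/24415 - 19/2651 = 10394611/64724165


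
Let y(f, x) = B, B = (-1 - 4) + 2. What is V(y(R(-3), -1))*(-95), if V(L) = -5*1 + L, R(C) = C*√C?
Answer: 760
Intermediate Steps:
B = -3 (B = -5 + 2 = -3)
R(C) = C^(3/2)
y(f, x) = -3
V(L) = -5 + L
V(y(R(-3), -1))*(-95) = (-5 - 3)*(-95) = -8*(-95) = 760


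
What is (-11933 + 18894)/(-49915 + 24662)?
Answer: -6961/25253 ≈ -0.27565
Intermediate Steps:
(-11933 + 18894)/(-49915 + 24662) = 6961/(-25253) = 6961*(-1/25253) = -6961/25253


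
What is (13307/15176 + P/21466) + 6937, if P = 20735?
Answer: 161460932101/23269144 ≈ 6938.8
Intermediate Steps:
(13307/15176 + P/21466) + 6937 = (13307/15176 + 20735/21466) + 6937 = (13307*(1/15176) + 20735*(1/21466)) + 6937 = (1901/2168 + 20735/21466) + 6937 = 42880173/23269144 + 6937 = 161460932101/23269144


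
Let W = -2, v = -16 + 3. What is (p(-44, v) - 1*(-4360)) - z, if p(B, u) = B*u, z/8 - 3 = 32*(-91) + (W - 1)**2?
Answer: 28132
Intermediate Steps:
v = -13
z = -23200 (z = 24 + 8*(32*(-91) + (-2 - 1)**2) = 24 + 8*(-2912 + (-3)**2) = 24 + 8*(-2912 + 9) = 24 + 8*(-2903) = 24 - 23224 = -23200)
(p(-44, v) - 1*(-4360)) - z = (-44*(-13) - 1*(-4360)) - 1*(-23200) = (572 + 4360) + 23200 = 4932 + 23200 = 28132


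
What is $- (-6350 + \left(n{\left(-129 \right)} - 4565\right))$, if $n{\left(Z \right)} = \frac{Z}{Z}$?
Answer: $10914$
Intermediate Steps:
$n{\left(Z \right)} = 1$
$- (-6350 + \left(n{\left(-129 \right)} - 4565\right)) = - (-6350 + \left(1 - 4565\right)) = - (-6350 - 4564) = \left(-1\right) \left(-10914\right) = 10914$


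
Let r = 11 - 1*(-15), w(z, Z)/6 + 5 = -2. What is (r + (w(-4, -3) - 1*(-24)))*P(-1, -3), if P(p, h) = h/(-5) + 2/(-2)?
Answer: -16/5 ≈ -3.2000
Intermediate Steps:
w(z, Z) = -42 (w(z, Z) = -30 + 6*(-2) = -30 - 12 = -42)
P(p, h) = -1 - h/5 (P(p, h) = h*(-1/5) + 2*(-1/2) = -h/5 - 1 = -1 - h/5)
r = 26 (r = 11 + 15 = 26)
(r + (w(-4, -3) - 1*(-24)))*P(-1, -3) = (26 + (-42 - 1*(-24)))*(-1 - 1/5*(-3)) = (26 + (-42 + 24))*(-1 + 3/5) = (26 - 18)*(-2/5) = 8*(-2/5) = -16/5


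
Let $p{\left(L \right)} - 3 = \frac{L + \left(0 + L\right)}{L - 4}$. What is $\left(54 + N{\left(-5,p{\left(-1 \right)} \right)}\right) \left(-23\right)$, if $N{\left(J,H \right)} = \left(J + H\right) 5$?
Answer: $-1058$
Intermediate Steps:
$p{\left(L \right)} = 3 + \frac{2 L}{-4 + L}$ ($p{\left(L \right)} = 3 + \frac{L + \left(0 + L\right)}{L - 4} = 3 + \frac{L + L}{-4 + L} = 3 + \frac{2 L}{-4 + L}$)
$N{\left(J,H \right)} = 5 H + 5 J$ ($N{\left(J,H \right)} = \left(H + J\right) 5 = 5 H + 5 J$)
$\left(54 + N{\left(-5,p{\left(-1 \right)} \right)}\right) \left(-23\right) = \left(54 + \left(5 \frac{-12 + 5 \left(-1\right)}{-4 - 1} + 5 \left(-5\right)\right)\right) \left(-23\right) = \left(54 - \left(25 - 5 \frac{-12 - 5}{-5}\right)\right) \left(-23\right) = \left(54 - \left(25 - 5 \left(\left(- \frac{1}{5}\right) \left(-17\right)\right)\right)\right) \left(-23\right) = \left(54 + \left(5 \cdot \frac{17}{5} - 25\right)\right) \left(-23\right) = \left(54 + \left(17 - 25\right)\right) \left(-23\right) = \left(54 - 8\right) \left(-23\right) = 46 \left(-23\right) = -1058$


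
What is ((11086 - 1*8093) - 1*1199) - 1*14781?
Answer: -12987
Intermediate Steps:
((11086 - 1*8093) - 1*1199) - 1*14781 = ((11086 - 8093) - 1199) - 14781 = (2993 - 1199) - 14781 = 1794 - 14781 = -12987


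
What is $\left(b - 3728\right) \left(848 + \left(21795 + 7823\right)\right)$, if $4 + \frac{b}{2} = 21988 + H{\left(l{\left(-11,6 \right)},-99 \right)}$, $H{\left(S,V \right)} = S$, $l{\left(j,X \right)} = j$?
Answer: $1225281588$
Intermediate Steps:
$b = 43946$ ($b = -8 + 2 \left(21988 - 11\right) = -8 + 2 \cdot 21977 = -8 + 43954 = 43946$)
$\left(b - 3728\right) \left(848 + \left(21795 + 7823\right)\right) = \left(43946 - 3728\right) \left(848 + \left(21795 + 7823\right)\right) = 40218 \left(848 + 29618\right) = 40218 \cdot 30466 = 1225281588$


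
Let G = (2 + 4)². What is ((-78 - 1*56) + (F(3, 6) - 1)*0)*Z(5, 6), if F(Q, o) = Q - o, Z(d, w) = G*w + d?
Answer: -29614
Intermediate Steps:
G = 36 (G = 6² = 36)
Z(d, w) = d + 36*w (Z(d, w) = 36*w + d = d + 36*w)
((-78 - 1*56) + (F(3, 6) - 1)*0)*Z(5, 6) = ((-78 - 1*56) + ((3 - 1*6) - 1)*0)*(5 + 36*6) = ((-78 - 56) + ((3 - 6) - 1)*0)*(5 + 216) = (-134 + (-3 - 1)*0)*221 = (-134 - 4*0)*221 = (-134 + 0)*221 = -134*221 = -29614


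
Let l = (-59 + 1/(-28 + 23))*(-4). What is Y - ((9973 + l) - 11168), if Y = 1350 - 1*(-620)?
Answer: 14641/5 ≈ 2928.2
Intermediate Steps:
l = 1184/5 (l = (-59 + 1/(-5))*(-4) = (-59 - ⅕)*(-4) = -296/5*(-4) = 1184/5 ≈ 236.80)
Y = 1970 (Y = 1350 + 620 = 1970)
Y - ((9973 + l) - 11168) = 1970 - ((9973 + 1184/5) - 11168) = 1970 - (51049/5 - 11168) = 1970 - 1*(-4791/5) = 1970 + 4791/5 = 14641/5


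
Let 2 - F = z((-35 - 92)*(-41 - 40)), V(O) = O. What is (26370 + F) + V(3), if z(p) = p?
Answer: 16088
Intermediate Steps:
F = -10285 (F = 2 - (-35 - 92)*(-41 - 40) = 2 - (-127)*(-81) = 2 - 1*10287 = 2 - 10287 = -10285)
(26370 + F) + V(3) = (26370 - 10285) + 3 = 16085 + 3 = 16088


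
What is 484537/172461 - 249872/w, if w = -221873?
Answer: 150598852793/38264439453 ≈ 3.9357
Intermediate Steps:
484537/172461 - 249872/w = 484537/172461 - 249872/(-221873) = 484537*(1/172461) - 249872*(-1/221873) = 484537/172461 + 249872/221873 = 150598852793/38264439453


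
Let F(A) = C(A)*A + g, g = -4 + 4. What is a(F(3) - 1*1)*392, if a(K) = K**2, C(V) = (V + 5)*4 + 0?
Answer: 3537800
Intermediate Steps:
g = 0
C(V) = 20 + 4*V (C(V) = (5 + V)*4 + 0 = (20 + 4*V) + 0 = 20 + 4*V)
F(A) = A*(20 + 4*A) (F(A) = (20 + 4*A)*A + 0 = A*(20 + 4*A) + 0 = A*(20 + 4*A))
a(F(3) - 1*1)*392 = (4*3*(5 + 3) - 1*1)**2*392 = (4*3*8 - 1)**2*392 = (96 - 1)**2*392 = 95**2*392 = 9025*392 = 3537800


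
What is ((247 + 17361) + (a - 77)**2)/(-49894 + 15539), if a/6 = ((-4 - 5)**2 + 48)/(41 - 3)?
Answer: -7514264/12402155 ≈ -0.60588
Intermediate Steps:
a = 387/19 (a = 6*(((-4 - 5)**2 + 48)/(41 - 3)) = 6*(((-9)**2 + 48)/38) = 6*((81 + 48)*(1/38)) = 6*(129*(1/38)) = 6*(129/38) = 387/19 ≈ 20.368)
((247 + 17361) + (a - 77)**2)/(-49894 + 15539) = ((247 + 17361) + (387/19 - 77)**2)/(-49894 + 15539) = (17608 + (-1076/19)**2)/(-34355) = (17608 + 1157776/361)*(-1/34355) = (7514264/361)*(-1/34355) = -7514264/12402155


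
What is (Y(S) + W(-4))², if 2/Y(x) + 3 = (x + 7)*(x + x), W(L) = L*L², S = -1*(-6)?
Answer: 95844100/23409 ≈ 4094.3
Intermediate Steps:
S = 6
W(L) = L³
Y(x) = 2/(-3 + 2*x*(7 + x)) (Y(x) = 2/(-3 + (x + 7)*(x + x)) = 2/(-3 + (7 + x)*(2*x)) = 2/(-3 + 2*x*(7 + x)))
(Y(S) + W(-4))² = (2/(-3 + 2*6² + 14*6) + (-4)³)² = (2/(-3 + 2*36 + 84) - 64)² = (2/(-3 + 72 + 84) - 64)² = (2/153 - 64)² = (-9790/153)² = 95844100/23409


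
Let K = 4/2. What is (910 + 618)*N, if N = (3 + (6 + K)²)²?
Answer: 6859192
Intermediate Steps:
K = 2 (K = 4*(½) = 2)
N = 4489 (N = (3 + (6 + 2)²)² = (3 + 8²)² = (3 + 64)² = 67² = 4489)
(910 + 618)*N = (910 + 618)*4489 = 1528*4489 = 6859192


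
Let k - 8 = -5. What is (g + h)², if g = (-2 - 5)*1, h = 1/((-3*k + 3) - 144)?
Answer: 1104601/22500 ≈ 49.093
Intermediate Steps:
k = 3 (k = 8 - 5 = 3)
h = -1/150 (h = 1/((-3*3 + 3) - 144) = 1/((-9 + 3) - 144) = 1/(-6 - 144) = 1/(-150) = -1/150 ≈ -0.0066667)
g = -7 (g = -7*1 = -7)
(g + h)² = (-7 - 1/150)² = (-1051/150)² = 1104601/22500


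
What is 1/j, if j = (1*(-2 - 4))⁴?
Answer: 1/1296 ≈ 0.00077160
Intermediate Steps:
j = 1296 (j = (1*(-6))⁴ = (-6)⁴ = 1296)
1/j = 1/1296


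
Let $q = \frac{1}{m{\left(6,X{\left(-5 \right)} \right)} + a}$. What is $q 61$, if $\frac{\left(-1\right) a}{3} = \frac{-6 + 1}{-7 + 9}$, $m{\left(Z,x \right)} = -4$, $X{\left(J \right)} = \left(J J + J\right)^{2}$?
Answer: $\frac{122}{7} \approx 17.429$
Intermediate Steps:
$X{\left(J \right)} = \left(J + J^{2}\right)^{2}$ ($X{\left(J \right)} = \left(J^{2} + J\right)^{2} = \left(J + J^{2}\right)^{2}$)
$a = \frac{15}{2}$ ($a = - 3 \frac{-6 + 1}{-7 + 9} = - 3 \left(- \frac{5}{2}\right) = - 3 \left(\left(-5\right) \frac{1}{2}\right) = \left(-3\right) \left(- \frac{5}{2}\right) = \frac{15}{2} \approx 7.5$)
$q = \frac{2}{7}$ ($q = \frac{1}{-4 + \frac{15}{2}} = \frac{1}{\frac{7}{2}} = \frac{2}{7} \approx 0.28571$)
$q 61 = \frac{2}{7} \cdot 61 = \frac{122}{7}$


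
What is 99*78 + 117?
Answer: 7839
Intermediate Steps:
99*78 + 117 = 7722 + 117 = 7839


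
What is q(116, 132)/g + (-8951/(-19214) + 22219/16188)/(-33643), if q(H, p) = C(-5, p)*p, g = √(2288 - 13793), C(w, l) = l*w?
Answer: -285907327/5232095976588 + 5808*I*√11505/767 ≈ -5.4645e-5 + 812.22*I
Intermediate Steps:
g = I*√11505 (g = √(-11505) = I*√11505 ≈ 107.26*I)
q(H, p) = -5*p² (q(H, p) = (p*(-5))*p = (-5*p)*p = -5*p²)
q(116, 132)/g + (-8951/(-19214) + 22219/16188)/(-33643) = (-5*132²)/((I*√11505)) + (-8951/(-19214) + 22219/16188)/(-33643) = (-5*17424)*(-I*√11505/11505) + (-8951*(-1/19214) + 22219*(1/16188))*(-1/33643) = -(-5808)*I*√11505/767 + (8951/19214 + 22219/16188)*(-1/33643) = 5808*I*√11505/767 + (285907327/155518116)*(-1/33643) = 5808*I*√11505/767 - 285907327/5232095976588 = -285907327/5232095976588 + 5808*I*√11505/767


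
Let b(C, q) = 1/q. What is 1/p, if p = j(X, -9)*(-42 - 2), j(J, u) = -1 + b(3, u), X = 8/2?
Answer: 9/440 ≈ 0.020455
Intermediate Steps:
X = 4 (X = 8*(1/2) = 4)
j(J, u) = -1 + 1/u
p = 440/9 (p = ((1 - 1*(-9))/(-9))*(-42 - 2) = -(1 + 9)/9*(-44) = -1/9*10*(-44) = -10/9*(-44) = 440/9 ≈ 48.889)
1/p = 1/(440/9) = 9/440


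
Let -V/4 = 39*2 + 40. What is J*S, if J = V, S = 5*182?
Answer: -429520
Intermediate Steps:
S = 910
V = -472 (V = -4*(39*2 + 40) = -4*(78 + 40) = -4*118 = -472)
J = -472
J*S = -472*910 = -429520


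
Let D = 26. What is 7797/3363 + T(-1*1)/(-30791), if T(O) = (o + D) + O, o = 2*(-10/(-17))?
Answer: 1359939908/586784087 ≈ 2.3176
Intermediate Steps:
o = 20/17 (o = 2*(-10*(-1/17)) = 2*(10/17) = 20/17 ≈ 1.1765)
T(O) = 462/17 + O (T(O) = (20/17 + 26) + O = 462/17 + O)
7797/3363 + T(-1*1)/(-30791) = 7797/3363 + (462/17 - 1*1)/(-30791) = 7797*(1/3363) + (462/17 - 1)*(-1/30791) = 2599/1121 + (445/17)*(-1/30791) = 2599/1121 - 445/523447 = 1359939908/586784087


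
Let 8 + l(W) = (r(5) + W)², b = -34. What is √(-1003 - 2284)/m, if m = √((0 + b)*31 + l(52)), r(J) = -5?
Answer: I*√3770189/1147 ≈ 1.6928*I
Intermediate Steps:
l(W) = -8 + (-5 + W)²
m = √1147 (m = √((0 - 34)*31 + (-8 + (-5 + 52)²)) = √(-34*31 + (-8 + 47²)) = √(-1054 + (-8 + 2209)) = √(-1054 + 2201) = √1147 ≈ 33.867)
√(-1003 - 2284)/m = √(-1003 - 2284)/(√1147) = √(-3287)*(√1147/1147) = (I*√3287)*(√1147/1147) = I*√3770189/1147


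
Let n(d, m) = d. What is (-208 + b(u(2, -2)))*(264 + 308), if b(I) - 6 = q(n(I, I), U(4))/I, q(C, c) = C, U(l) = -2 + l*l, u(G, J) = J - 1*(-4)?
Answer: -114972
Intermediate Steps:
u(G, J) = 4 + J (u(G, J) = J + 4 = 4 + J)
U(l) = -2 + l²
b(I) = 7 (b(I) = 6 + I/I = 6 + 1 = 7)
(-208 + b(u(2, -2)))*(264 + 308) = (-208 + 7)*(264 + 308) = -201*572 = -114972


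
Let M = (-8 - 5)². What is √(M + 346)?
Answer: √515 ≈ 22.694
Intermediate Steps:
M = 169 (M = (-13)² = 169)
√(M + 346) = √(169 + 346) = √515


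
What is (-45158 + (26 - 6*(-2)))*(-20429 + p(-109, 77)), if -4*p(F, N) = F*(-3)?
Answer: 925445040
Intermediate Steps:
p(F, N) = 3*F/4 (p(F, N) = -F*(-3)/4 = -(-3)*F/4 = 3*F/4)
(-45158 + (26 - 6*(-2)))*(-20429 + p(-109, 77)) = (-45158 + (26 - 6*(-2)))*(-20429 + (¾)*(-109)) = (-45158 + (26 + 12))*(-20429 - 327/4) = (-45158 + 38)*(-82043/4) = -45120*(-82043/4) = 925445040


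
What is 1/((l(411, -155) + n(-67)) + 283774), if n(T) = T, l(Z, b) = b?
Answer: 1/283552 ≈ 3.5267e-6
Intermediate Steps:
1/((l(411, -155) + n(-67)) + 283774) = 1/((-155 - 67) + 283774) = 1/(-222 + 283774) = 1/283552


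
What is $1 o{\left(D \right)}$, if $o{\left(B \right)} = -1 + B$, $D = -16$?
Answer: $-17$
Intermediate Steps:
$1 o{\left(D \right)} = 1 \left(-1 - 16\right) = 1 \left(-17\right) = -17$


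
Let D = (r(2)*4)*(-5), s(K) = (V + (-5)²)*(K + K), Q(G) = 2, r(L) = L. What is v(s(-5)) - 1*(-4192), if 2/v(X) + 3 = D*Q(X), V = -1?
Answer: 347934/83 ≈ 4192.0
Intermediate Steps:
s(K) = 48*K (s(K) = (-1 + (-5)²)*(K + K) = (-1 + 25)*(2*K) = 24*(2*K) = 48*K)
D = -40 (D = (2*4)*(-5) = 8*(-5) = -40)
v(X) = -2/83 (v(X) = 2/(-3 - 40*2) = 2/(-3 - 80) = 2/(-83) = 2*(-1/83) = -2/83)
v(s(-5)) - 1*(-4192) = -2/83 - 1*(-4192) = -2/83 + 4192 = 347934/83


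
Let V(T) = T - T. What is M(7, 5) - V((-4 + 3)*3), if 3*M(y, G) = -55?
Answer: -55/3 ≈ -18.333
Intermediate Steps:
M(y, G) = -55/3 (M(y, G) = (⅓)*(-55) = -55/3)
V(T) = 0
M(7, 5) - V((-4 + 3)*3) = -55/3 - 1*0 = -55/3 + 0 = -55/3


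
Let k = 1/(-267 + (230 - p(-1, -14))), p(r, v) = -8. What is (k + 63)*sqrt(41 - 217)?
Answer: 7304*I*sqrt(11)/29 ≈ 835.33*I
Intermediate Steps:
k = -1/29 (k = 1/(-267 + (230 - 1*(-8))) = 1/(-267 + (230 + 8)) = 1/(-267 + 238) = 1/(-29) = -1/29 ≈ -0.034483)
(k + 63)*sqrt(41 - 217) = (-1/29 + 63)*sqrt(41 - 217) = 1826*sqrt(-176)/29 = 1826*(4*I*sqrt(11))/29 = 7304*I*sqrt(11)/29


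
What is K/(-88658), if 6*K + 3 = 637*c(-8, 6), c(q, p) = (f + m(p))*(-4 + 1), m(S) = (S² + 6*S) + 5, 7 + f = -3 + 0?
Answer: 110/457 ≈ 0.24070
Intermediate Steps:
f = -10 (f = -7 + (-3 + 0) = -7 - 3 = -10)
m(S) = 5 + S² + 6*S
c(q, p) = 15 - 18*p - 3*p² (c(q, p) = (-10 + (5 + p² + 6*p))*(-4 + 1) = (-5 + p² + 6*p)*(-3) = 15 - 18*p - 3*p²)
K = -21340 (K = -½ + (637*(15 - 18*6 - 3*6²))/6 = -½ + (637*(15 - 108 - 3*36))/6 = -½ + (637*(15 - 108 - 108))/6 = -½ + (637*(-201))/6 = -½ + (⅙)*(-128037) = -½ - 42679/2 = -21340)
K/(-88658) = -21340/(-88658) = -21340*(-1/88658) = 110/457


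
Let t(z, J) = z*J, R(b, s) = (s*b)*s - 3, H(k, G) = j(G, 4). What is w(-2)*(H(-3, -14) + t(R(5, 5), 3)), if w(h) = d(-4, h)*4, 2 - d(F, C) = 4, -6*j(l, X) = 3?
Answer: -2924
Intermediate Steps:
j(l, X) = -½ (j(l, X) = -⅙*3 = -½)
d(F, C) = -2 (d(F, C) = 2 - 1*4 = 2 - 4 = -2)
H(k, G) = -½
R(b, s) = -3 + b*s² (R(b, s) = (b*s)*s - 3 = b*s² - 3 = -3 + b*s²)
t(z, J) = J*z
w(h) = -8 (w(h) = -2*4 = -8)
w(-2)*(H(-3, -14) + t(R(5, 5), 3)) = -8*(-½ + 3*(-3 + 5*5²)) = -8*(-½ + 3*(-3 + 5*25)) = -8*(-½ + 3*(-3 + 125)) = -8*(-½ + 3*122) = -8*(-½ + 366) = -8*731/2 = -2924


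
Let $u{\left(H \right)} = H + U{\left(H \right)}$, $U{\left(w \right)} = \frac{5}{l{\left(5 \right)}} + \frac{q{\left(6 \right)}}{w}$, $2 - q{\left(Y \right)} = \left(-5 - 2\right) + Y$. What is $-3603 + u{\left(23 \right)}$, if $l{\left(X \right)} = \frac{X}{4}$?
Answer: $- \frac{82245}{23} \approx -3575.9$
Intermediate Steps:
$l{\left(X \right)} = \frac{X}{4}$ ($l{\left(X \right)} = X \frac{1}{4} = \frac{X}{4}$)
$q{\left(Y \right)} = 9 - Y$ ($q{\left(Y \right)} = 2 - \left(\left(-5 - 2\right) + Y\right) = 2 - \left(-7 + Y\right) = 9 - Y$)
$U{\left(w \right)} = 4 + \frac{3}{w}$ ($U{\left(w \right)} = \frac{5}{\frac{1}{4} \cdot 5} + \frac{9 - 6}{w} = \frac{5}{\frac{5}{4}} + \frac{9 - 6}{w} = 5 \cdot \frac{4}{5} + \frac{3}{w} = 4 + \frac{3}{w}$)
$u{\left(H \right)} = 4 + H + \frac{3}{H}$ ($u{\left(H \right)} = H + \left(4 + \frac{3}{H}\right) = 4 + H + \frac{3}{H}$)
$-3603 + u{\left(23 \right)} = -3603 + \left(4 + 23 + \frac{3}{23}\right) = -3603 + \frac{624}{23} = - \frac{82245}{23}$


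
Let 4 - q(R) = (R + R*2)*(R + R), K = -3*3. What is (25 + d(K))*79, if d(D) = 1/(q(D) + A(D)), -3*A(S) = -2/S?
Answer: 25704467/13016 ≈ 1974.8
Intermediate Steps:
K = -9
q(R) = 4 - 6*R**2 (q(R) = 4 - (R + R*2)*(R + R) = 4 - (R + 2*R)*2*R = 4 - 3*R*2*R = 4 - 6*R**2)
A(S) = 2/(3*S) (A(S) = -(-2)/(3*S) = 2/(3*S))
d(D) = 1/(4 - 6*D**2 + 2/(3*D)) (d(D) = 1/((4 - 6*D**2) + 2/(3*D)) = 1/(4 - 6*D**2 + 2/(3*D)))
(25 + d(K))*79 = (25 + 3*(-9)/(2 - 18*(-9)**3 + 12*(-9)))*79 = (25 + 3*(-9)/(2 - 18*(-729) - 108))*79 = (25 + 3*(-9)/(2 + 13122 - 108))*79 = (25 + 3*(-9)/13016)*79 = (25 + 3*(-9)*(1/13016))*79 = (25 - 27/13016)*79 = (325373/13016)*79 = 25704467/13016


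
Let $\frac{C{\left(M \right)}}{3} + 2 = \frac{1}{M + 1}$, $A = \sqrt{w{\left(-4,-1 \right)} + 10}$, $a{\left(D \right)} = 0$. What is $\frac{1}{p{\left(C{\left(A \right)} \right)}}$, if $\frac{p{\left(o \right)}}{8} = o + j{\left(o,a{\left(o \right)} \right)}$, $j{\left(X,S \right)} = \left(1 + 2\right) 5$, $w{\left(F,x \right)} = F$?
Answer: $\frac{7}{456} - \frac{\sqrt{6}}{912} \approx 0.012665$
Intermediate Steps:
$A = \sqrt{6}$ ($A = \sqrt{-4 + 10} = \sqrt{6} \approx 2.4495$)
$j{\left(X,S \right)} = 15$ ($j{\left(X,S \right)} = 3 \cdot 5 = 15$)
$C{\left(M \right)} = -6 + \frac{3}{1 + M}$ ($C{\left(M \right)} = -6 + \frac{3}{M + 1} = -6 + \frac{3}{1 + M}$)
$p{\left(o \right)} = 120 + 8 o$ ($p{\left(o \right)} = 8 \left(o + 15\right) = 8 \left(15 + o\right) = 120 + 8 o$)
$\frac{1}{p{\left(C{\left(A \right)} \right)}} = \frac{1}{120 + 8 \frac{3 \left(-1 - 2 \sqrt{6}\right)}{1 + \sqrt{6}}} = \frac{1}{120 + \frac{24 \left(-1 - 2 \sqrt{6}\right)}{1 + \sqrt{6}}}$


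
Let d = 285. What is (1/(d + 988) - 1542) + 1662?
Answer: 152761/1273 ≈ 120.00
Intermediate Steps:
(1/(d + 988) - 1542) + 1662 = (1/(285 + 988) - 1542) + 1662 = (1/1273 - 1542) + 1662 = -1962965/1273 + 1662 = 152761/1273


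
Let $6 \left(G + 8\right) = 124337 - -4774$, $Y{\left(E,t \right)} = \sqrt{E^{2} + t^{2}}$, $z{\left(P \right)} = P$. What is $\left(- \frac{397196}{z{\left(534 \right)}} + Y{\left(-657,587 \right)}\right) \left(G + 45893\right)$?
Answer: $- \frac{13386200293}{267} + \frac{134807 \sqrt{776218}}{2} \approx 9.2491 \cdot 10^{6}$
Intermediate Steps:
$G = \frac{43021}{2}$ ($G = -8 + \frac{124337 - -4774}{6} = -8 + \frac{124337 + 4774}{6} = -8 + \frac{1}{6} \cdot 129111 = -8 + \frac{43037}{2} = \frac{43021}{2} \approx 21511.0$)
$\left(- \frac{397196}{z{\left(534 \right)}} + Y{\left(-657,587 \right)}\right) \left(G + 45893\right) = \left(- \frac{397196}{534} + \sqrt{\left(-657\right)^{2} + 587^{2}}\right) \left(\frac{43021}{2} + 45893\right) = \left(\left(-397196\right) \frac{1}{534} + \sqrt{431649 + 344569}\right) \frac{134807}{2} = \left(- \frac{198598}{267} + \sqrt{776218}\right) \frac{134807}{2} = - \frac{13386200293}{267} + \frac{134807 \sqrt{776218}}{2}$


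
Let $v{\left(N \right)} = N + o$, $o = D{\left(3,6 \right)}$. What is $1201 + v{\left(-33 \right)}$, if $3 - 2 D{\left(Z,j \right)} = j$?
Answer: $\frac{2333}{2} \approx 1166.5$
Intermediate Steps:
$D{\left(Z,j \right)} = \frac{3}{2} - \frac{j}{2}$
$o = - \frac{3}{2}$ ($o = \frac{3}{2} - 3 = - \frac{3}{2} \approx -1.5$)
$v{\left(N \right)} = - \frac{3}{2} + N$ ($v{\left(N \right)} = N - \frac{3}{2} = - \frac{3}{2} + N$)
$1201 + v{\left(-33 \right)} = 1201 - \frac{69}{2} = \frac{2333}{2}$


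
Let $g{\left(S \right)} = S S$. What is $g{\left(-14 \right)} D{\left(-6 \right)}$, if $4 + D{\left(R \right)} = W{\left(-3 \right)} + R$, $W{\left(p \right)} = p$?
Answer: $-2548$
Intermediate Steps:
$g{\left(S \right)} = S^{2}$
$D{\left(R \right)} = -7 + R$ ($D{\left(R \right)} = -4 + \left(-3 + R\right) = -7 + R$)
$g{\left(-14 \right)} D{\left(-6 \right)} = \left(-14\right)^{2} \left(-7 - 6\right) = 196 \left(-13\right) = -2548$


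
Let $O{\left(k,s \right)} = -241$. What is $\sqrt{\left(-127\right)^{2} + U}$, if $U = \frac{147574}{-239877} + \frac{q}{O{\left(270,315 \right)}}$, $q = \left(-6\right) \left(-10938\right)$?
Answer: $\frac{\sqrt{5887952968165390199}}{19270119} \approx 125.92$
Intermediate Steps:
$q = 65628$
$U = - \frac{15778213090}{57810357}$ ($U = \frac{147574}{-239877} + \frac{65628}{-241} = 147574 \left(- \frac{1}{239877}\right) + 65628 \left(- \frac{1}{241}\right) = - \frac{147574}{239877} - \frac{65628}{241} = - \frac{15778213090}{57810357} \approx -272.93$)
$\sqrt{\left(-127\right)^{2} + U} = \sqrt{\left(-127\right)^{2} - \frac{15778213090}{57810357}} = \sqrt{16129 - \frac{15778213090}{57810357}} = \sqrt{\frac{916645034963}{57810357}} = \frac{\sqrt{5887952968165390199}}{19270119}$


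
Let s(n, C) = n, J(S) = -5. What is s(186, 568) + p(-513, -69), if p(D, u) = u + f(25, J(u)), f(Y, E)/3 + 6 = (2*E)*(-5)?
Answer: 249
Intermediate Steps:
f(Y, E) = -18 - 30*E (f(Y, E) = -18 + 3*((2*E)*(-5)) = -18 + 3*(-10*E) = -18 - 30*E)
p(D, u) = 132 + u (p(D, u) = u + (-18 - 30*(-5)) = u + (-18 + 150) = u + 132 = 132 + u)
s(186, 568) + p(-513, -69) = 186 + (132 - 69) = 186 + 63 = 249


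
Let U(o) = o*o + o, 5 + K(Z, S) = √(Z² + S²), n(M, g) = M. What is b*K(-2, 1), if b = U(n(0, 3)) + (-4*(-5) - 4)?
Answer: -80 + 16*√5 ≈ -44.223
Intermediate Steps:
K(Z, S) = -5 + √(S² + Z²) (K(Z, S) = -5 + √(Z² + S²) = -5 + √(S² + Z²))
U(o) = o + o² (U(o) = o² + o = o + o²)
b = 16 (b = 0*(1 + 0) + (-4*(-5) - 4) = 0*1 + (20 - 4) = 0 + 16 = 16)
b*K(-2, 1) = 16*(-5 + √(1² + (-2)²)) = 16*(-5 + √(1 + 4)) = 16*(-5 + √5) = -80 + 16*√5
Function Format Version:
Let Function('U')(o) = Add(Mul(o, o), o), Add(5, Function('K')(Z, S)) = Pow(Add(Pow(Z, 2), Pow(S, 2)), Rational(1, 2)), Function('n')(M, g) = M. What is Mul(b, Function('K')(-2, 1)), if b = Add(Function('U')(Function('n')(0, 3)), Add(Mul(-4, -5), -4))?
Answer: Add(-80, Mul(16, Pow(5, Rational(1, 2)))) ≈ -44.223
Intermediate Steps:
Function('K')(Z, S) = Add(-5, Pow(Add(Pow(S, 2), Pow(Z, 2)), Rational(1, 2))) (Function('K')(Z, S) = Add(-5, Pow(Add(Pow(Z, 2), Pow(S, 2)), Rational(1, 2))) = Add(-5, Pow(Add(Pow(S, 2), Pow(Z, 2)), Rational(1, 2))))
Function('U')(o) = Add(o, Pow(o, 2)) (Function('U')(o) = Add(Pow(o, 2), o) = Add(o, Pow(o, 2)))
b = 16 (b = Add(Mul(0, Add(1, 0)), Add(Mul(-4, -5), -4)) = Add(Mul(0, 1), Add(20, -4)) = Add(0, 16) = 16)
Mul(b, Function('K')(-2, 1)) = Mul(16, Add(-5, Pow(Add(Pow(1, 2), Pow(-2, 2)), Rational(1, 2)))) = Mul(16, Add(-5, Pow(Add(1, 4), Rational(1, 2)))) = Mul(16, Add(-5, Pow(5, Rational(1, 2)))) = Add(-80, Mul(16, Pow(5, Rational(1, 2))))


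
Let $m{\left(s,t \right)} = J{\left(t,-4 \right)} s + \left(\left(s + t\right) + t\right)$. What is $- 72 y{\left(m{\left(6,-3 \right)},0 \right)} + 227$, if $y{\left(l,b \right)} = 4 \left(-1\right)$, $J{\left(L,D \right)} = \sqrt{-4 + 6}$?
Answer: $515$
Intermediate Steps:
$J{\left(L,D \right)} = \sqrt{2}$
$m{\left(s,t \right)} = s + 2 t + s \sqrt{2}$ ($m{\left(s,t \right)} = \sqrt{2} s + \left(\left(s + t\right) + t\right) = s \sqrt{2} + \left(s + 2 t\right) = s + 2 t + s \sqrt{2}$)
$y{\left(l,b \right)} = -4$
$- 72 y{\left(m{\left(6,-3 \right)},0 \right)} + 227 = \left(-72\right) \left(-4\right) + 227 = 288 + 227 = 515$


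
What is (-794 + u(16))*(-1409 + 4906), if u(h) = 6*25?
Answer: -2252068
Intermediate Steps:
u(h) = 150
(-794 + u(16))*(-1409 + 4906) = (-794 + 150)*(-1409 + 4906) = -644*3497 = -2252068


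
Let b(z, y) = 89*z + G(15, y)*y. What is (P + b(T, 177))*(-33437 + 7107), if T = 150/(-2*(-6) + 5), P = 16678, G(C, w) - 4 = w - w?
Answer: -8133652960/17 ≈ -4.7845e+8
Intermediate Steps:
G(C, w) = 4 (G(C, w) = 4 + (w - w) = 4 + 0 = 4)
T = 150/17 (T = 150/(12 + 5) = 150/17 ≈ 8.8235)
b(z, y) = 4*y + 89*z (b(z, y) = 89*z + 4*y = 4*y + 89*z)
(P + b(T, 177))*(-33437 + 7107) = (16678 + (4*177 + 89*(150/17)))*(-33437 + 7107) = (16678 + (708 + 13350/17))*(-26330) = (16678 + 25386/17)*(-26330) = (308912/17)*(-26330) = -8133652960/17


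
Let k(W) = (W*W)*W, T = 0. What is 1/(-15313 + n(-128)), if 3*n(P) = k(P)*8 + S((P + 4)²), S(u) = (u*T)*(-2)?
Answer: -3/16823155 ≈ -1.7833e-7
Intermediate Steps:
S(u) = 0 (S(u) = (u*0)*(-2) = 0*(-2) = 0)
k(W) = W³ (k(W) = W²*W = W³)
n(P) = 8*P³/3 (n(P) = (P³*8 + 0)/3 = (8*P³ + 0)/3 = (8*P³)/3 = 8*P³/3)
1/(-15313 + n(-128)) = 1/(-15313 + (8/3)*(-128)³) = 1/(-15313 + (8/3)*(-2097152)) = 1/(-15313 - 16777216/3) = 1/(-16823155/3) = -3/16823155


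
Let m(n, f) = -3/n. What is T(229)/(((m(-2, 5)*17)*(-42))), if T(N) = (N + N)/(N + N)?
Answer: -1/1071 ≈ -0.00093371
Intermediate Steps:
T(N) = 1 (T(N) = (2*N)/((2*N)) = (2*N)*(1/(2*N)) = 1)
T(229)/(((m(-2, 5)*17)*(-42))) = 1/((-3/(-2)*17)*(-42)) = 1/((-3*(-½)*17)*(-42)) = 1/(((3/2)*17)*(-42)) = 1/((51/2)*(-42)) = 1/(-1071) = 1*(-1/1071) = -1/1071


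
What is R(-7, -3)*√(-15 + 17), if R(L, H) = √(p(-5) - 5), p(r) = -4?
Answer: 3*I*√2 ≈ 4.2426*I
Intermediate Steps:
R(L, H) = 3*I (R(L, H) = √(-4 - 5) = √(-9) = 3*I)
R(-7, -3)*√(-15 + 17) = (3*I)*√(-15 + 17) = (3*I)*√2 = 3*I*√2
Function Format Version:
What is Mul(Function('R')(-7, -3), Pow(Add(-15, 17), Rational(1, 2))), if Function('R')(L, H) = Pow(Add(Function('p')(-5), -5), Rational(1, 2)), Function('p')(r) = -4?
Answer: Mul(3, I, Pow(2, Rational(1, 2))) ≈ Mul(4.2426, I)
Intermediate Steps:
Function('R')(L, H) = Mul(3, I) (Function('R')(L, H) = Pow(Add(-4, -5), Rational(1, 2)) = Pow(-9, Rational(1, 2)) = Mul(3, I))
Mul(Function('R')(-7, -3), Pow(Add(-15, 17), Rational(1, 2))) = Mul(Mul(3, I), Pow(Add(-15, 17), Rational(1, 2))) = Mul(Mul(3, I), Pow(2, Rational(1, 2))) = Mul(3, I, Pow(2, Rational(1, 2)))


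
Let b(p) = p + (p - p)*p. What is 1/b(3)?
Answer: ⅓ ≈ 0.33333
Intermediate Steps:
b(p) = p (b(p) = p + 0*p = p + 0 = p)
1/b(3) = 1/3 = ⅓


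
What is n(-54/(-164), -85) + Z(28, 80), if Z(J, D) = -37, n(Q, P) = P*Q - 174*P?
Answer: 1207451/82 ≈ 14725.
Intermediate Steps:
n(Q, P) = -174*P + P*Q
n(-54/(-164), -85) + Z(28, 80) = -85*(-174 - 54/(-164)) - 37 = -85*(-174 - 54*(-1/164)) - 37 = -85*(-174 + 27/82) - 37 = -85*(-14241/82) - 37 = 1210485/82 - 37 = 1207451/82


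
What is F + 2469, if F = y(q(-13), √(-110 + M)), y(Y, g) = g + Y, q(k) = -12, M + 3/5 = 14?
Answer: 2457 + I*√2415/5 ≈ 2457.0 + 9.8285*I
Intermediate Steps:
M = 67/5 (M = -⅗ + 14 = 67/5 ≈ 13.400)
y(Y, g) = Y + g
F = -12 + I*√2415/5 (F = -12 + √(-110 + 67/5) = -12 + √(-483/5) = -12 + I*√2415/5 ≈ -12.0 + 9.8285*I)
F + 2469 = (-12 + I*√2415/5) + 2469 = 2457 + I*√2415/5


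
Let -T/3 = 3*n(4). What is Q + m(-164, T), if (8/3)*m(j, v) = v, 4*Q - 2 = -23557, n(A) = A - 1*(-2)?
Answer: -5909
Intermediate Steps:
n(A) = 2 + A (n(A) = A + 2 = 2 + A)
Q = -23555/4 (Q = ½ + (¼)*(-23557) = ½ - 23557/4 = -23555/4 ≈ -5888.8)
T = -54 (T = -9*(2 + 4) = -9*6 = -3*18 = -54)
m(j, v) = 3*v/8
Q + m(-164, T) = -23555/4 + (3/8)*(-54) = -23555/4 - 81/4 = -5909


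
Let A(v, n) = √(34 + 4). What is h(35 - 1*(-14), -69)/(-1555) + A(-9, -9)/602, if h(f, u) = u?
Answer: 69/1555 + √38/602 ≈ 0.054613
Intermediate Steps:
A(v, n) = √38
h(35 - 1*(-14), -69)/(-1555) + A(-9, -9)/602 = -69/(-1555) + √38/602 = -69*(-1/1555) + √38*(1/602) = 69/1555 + √38/602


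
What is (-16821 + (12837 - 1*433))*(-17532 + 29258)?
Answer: -51793742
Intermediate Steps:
(-16821 + (12837 - 1*433))*(-17532 + 29258) = (-16821 + (12837 - 433))*11726 = (-16821 + 12404)*11726 = -4417*11726 = -51793742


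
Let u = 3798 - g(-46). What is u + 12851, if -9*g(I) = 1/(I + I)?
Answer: 13785371/828 ≈ 16649.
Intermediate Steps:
g(I) = -1/(18*I) (g(I) = -1/(9*(I + I)) = -1/(2*I)/9 = -1/(18*I))
u = 3144743/828 (u = 3798 - (-1)/(18*(-46)) = 3798 - (-1)*(-1)/(18*46) = 3798 - 1*1/828 = 3798 - 1/828 = 3144743/828 ≈ 3798.0)
u + 12851 = 3144743/828 + 12851 = 13785371/828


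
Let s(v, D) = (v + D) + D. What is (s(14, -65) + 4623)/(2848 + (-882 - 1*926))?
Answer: 4507/1040 ≈ 4.3337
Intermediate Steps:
s(v, D) = v + 2*D (s(v, D) = (D + v) + D = v + 2*D)
(s(14, -65) + 4623)/(2848 + (-882 - 1*926)) = ((14 + 2*(-65)) + 4623)/(2848 + (-882 - 1*926)) = ((14 - 130) + 4623)/(2848 + (-882 - 926)) = (-116 + 4623)/(2848 - 1808) = 4507/1040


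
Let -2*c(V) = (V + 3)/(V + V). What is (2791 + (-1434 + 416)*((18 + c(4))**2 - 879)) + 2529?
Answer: 75027027/128 ≈ 5.8615e+5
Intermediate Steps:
c(V) = -(3 + V)/(4*V) (c(V) = -(V + 3)/(2*(V + V)) = -(3 + V)/(2*(2*V)) = -(3 + V)*1/(2*V)/2 = -(3 + V)/(4*V))
(2791 + (-1434 + 416)*((18 + c(4))**2 - 879)) + 2529 = (2791 + (-1434 + 416)*((18 + (1/4)*(-3 - 1*4)/4)**2 - 879)) + 2529 = (2791 - 1018*((18 + (1/4)*(1/4)*(-3 - 4))**2 - 879)) + 2529 = (2791 - 1018*((18 + (1/4)*(1/4)*(-7))**2 - 879)) + 2529 = (2791 - 1018*((18 - 7/16)**2 - 879)) + 2529 = (2791 - 1018*((281/16)**2 - 879)) + 2529 = (2791 - 1018*(78961/256 - 879)) + 2529 = (2791 - 1018*(-146063/256)) + 2529 = (2791 + 74346067/128) + 2529 = 74703315/128 + 2529 = 75027027/128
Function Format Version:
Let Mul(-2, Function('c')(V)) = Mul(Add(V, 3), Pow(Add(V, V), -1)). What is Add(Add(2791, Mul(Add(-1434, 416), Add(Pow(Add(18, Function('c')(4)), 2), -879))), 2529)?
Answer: Rational(75027027, 128) ≈ 5.8615e+5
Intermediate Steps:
Function('c')(V) = Mul(Rational(-1, 4), Pow(V, -1), Add(3, V)) (Function('c')(V) = Mul(Rational(-1, 2), Mul(Add(V, 3), Pow(Add(V, V), -1))) = Mul(Rational(-1, 2), Mul(Add(3, V), Pow(Mul(2, V), -1))) = Mul(Rational(-1, 2), Mul(Add(3, V), Mul(Rational(1, 2), Pow(V, -1)))) = Mul(Rational(-1, 2), Mul(Rational(1, 2), Pow(V, -1), Add(3, V))) = Mul(Rational(-1, 4), Pow(V, -1), Add(3, V)))
Add(Add(2791, Mul(Add(-1434, 416), Add(Pow(Add(18, Function('c')(4)), 2), -879))), 2529) = Add(Add(2791, Mul(Add(-1434, 416), Add(Pow(Add(18, Mul(Rational(1, 4), Pow(4, -1), Add(-3, Mul(-1, 4)))), 2), -879))), 2529) = Add(Add(2791, Mul(-1018, Add(Pow(Add(18, Mul(Rational(1, 4), Rational(1, 4), Add(-3, -4))), 2), -879))), 2529) = Add(Add(2791, Mul(-1018, Add(Pow(Add(18, Mul(Rational(1, 4), Rational(1, 4), -7)), 2), -879))), 2529) = Add(Add(2791, Mul(-1018, Add(Pow(Add(18, Rational(-7, 16)), 2), -879))), 2529) = Add(Add(2791, Mul(-1018, Add(Pow(Rational(281, 16), 2), -879))), 2529) = Add(Add(2791, Mul(-1018, Add(Rational(78961, 256), -879))), 2529) = Add(Add(2791, Mul(-1018, Rational(-146063, 256))), 2529) = Add(Add(2791, Rational(74346067, 128)), 2529) = Add(Rational(74703315, 128), 2529) = Rational(75027027, 128)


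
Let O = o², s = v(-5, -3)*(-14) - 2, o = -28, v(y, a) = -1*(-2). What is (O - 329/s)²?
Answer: 568774801/900 ≈ 6.3197e+5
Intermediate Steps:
v(y, a) = 2
s = -30 (s = 2*(-14) - 2 = -28 - 2 = -30)
O = 784 (O = (-28)² = 784)
(O - 329/s)² = (784 - 329/(-30))² = (784 - 329*(-1/30))² = (784 + 329/30)² = (23849/30)² = 568774801/900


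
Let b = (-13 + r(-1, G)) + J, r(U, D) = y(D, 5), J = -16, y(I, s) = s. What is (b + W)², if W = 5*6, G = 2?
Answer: 36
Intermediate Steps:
r(U, D) = 5
b = -24 (b = (-13 + 5) - 16 = -8 - 16 = -24)
W = 30
(b + W)² = (-24 + 30)² = 6² = 36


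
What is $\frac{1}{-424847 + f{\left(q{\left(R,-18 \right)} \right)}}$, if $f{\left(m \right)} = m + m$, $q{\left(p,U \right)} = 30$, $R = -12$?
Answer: $- \frac{1}{424787} \approx -2.3541 \cdot 10^{-6}$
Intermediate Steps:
$f{\left(m \right)} = 2 m$
$\frac{1}{-424847 + f{\left(q{\left(R,-18 \right)} \right)}} = \frac{1}{-424847 + 2 \cdot 30} = \frac{1}{-424847 + 60} = \frac{1}{-424787} = - \frac{1}{424787}$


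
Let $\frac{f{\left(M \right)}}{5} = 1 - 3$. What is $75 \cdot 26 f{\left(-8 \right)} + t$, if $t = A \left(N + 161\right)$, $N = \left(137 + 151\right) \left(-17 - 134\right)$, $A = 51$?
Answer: $-2229177$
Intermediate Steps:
$N = -43488$ ($N = 288 \left(-151\right) = -43488$)
$t = -2209677$ ($t = 51 \left(-43488 + 161\right) = 51 \left(-43327\right) = -2209677$)
$f{\left(M \right)} = -10$ ($f{\left(M \right)} = 5 \left(1 - 3\right) = 5 \left(-2\right) = -10$)
$75 \cdot 26 f{\left(-8 \right)} + t = 75 \cdot 26 \left(-10\right) - 2209677 = 1950 \left(-10\right) - 2209677 = -19500 - 2209677 = -2229177$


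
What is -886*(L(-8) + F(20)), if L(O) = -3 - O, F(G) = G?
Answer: -22150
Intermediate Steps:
-886*(L(-8) + F(20)) = -886*((-3 - 1*(-8)) + 20) = -886*((-3 + 8) + 20) = -886*(5 + 20) = -886*25 = -22150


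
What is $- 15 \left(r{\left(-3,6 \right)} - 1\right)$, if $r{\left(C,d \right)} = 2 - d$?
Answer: $75$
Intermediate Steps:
$- 15 \left(r{\left(-3,6 \right)} - 1\right) = - 15 \left(\left(2 - 6\right) - 1\right) = - 15 \left(-4 - 1\right) = \left(-15\right) \left(-5\right) = 75$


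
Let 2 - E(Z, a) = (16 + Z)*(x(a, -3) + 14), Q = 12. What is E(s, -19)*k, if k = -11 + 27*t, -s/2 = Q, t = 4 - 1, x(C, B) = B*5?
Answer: -420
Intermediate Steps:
x(C, B) = 5*B
t = 3
s = -24 (s = -2*12 = -24)
k = 70 (k = -11 + 27*3 = -11 + 81 = 70)
E(Z, a) = 18 + Z (E(Z, a) = 2 - (16 + Z)*(5*(-3) + 14) = 2 - (16 + Z)*(-15 + 14) = 2 - (16 + Z)*(-1) = 2 - (-16 - Z) = 2 + (16 + Z) = 18 + Z)
E(s, -19)*k = (18 - 24)*70 = -6*70 = -420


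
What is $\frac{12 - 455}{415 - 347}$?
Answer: $- \frac{443}{68} \approx -6.5147$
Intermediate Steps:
$\frac{12 - 455}{415 - 347} = - \frac{443}{68}$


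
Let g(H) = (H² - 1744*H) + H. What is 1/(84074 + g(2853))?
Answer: 1/3250904 ≈ 3.0761e-7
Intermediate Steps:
g(H) = H² - 1743*H
1/(84074 + g(2853)) = 1/(84074 + 2853*(-1743 + 2853)) = 1/(84074 + 2853*1110) = 1/(84074 + 3166830) = 1/3250904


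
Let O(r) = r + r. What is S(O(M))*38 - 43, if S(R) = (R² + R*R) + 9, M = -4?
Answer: 5163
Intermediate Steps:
O(r) = 2*r
S(R) = 9 + 2*R² (S(R) = (R² + R²) + 9 = 2*R² + 9 = 9 + 2*R²)
S(O(M))*38 - 43 = (9 + 2*(2*(-4))²)*38 - 43 = (9 + 2*(-8)²)*38 - 43 = (9 + 2*64)*38 - 43 = (9 + 128)*38 - 43 = 137*38 - 43 = 5206 - 43 = 5163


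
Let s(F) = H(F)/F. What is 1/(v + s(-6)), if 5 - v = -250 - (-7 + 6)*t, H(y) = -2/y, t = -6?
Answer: 18/4697 ≈ 0.0038322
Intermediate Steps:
v = 261 (v = 5 - (-250 - (-7 + 6)*(-6)) = 5 - (-250 - (-1)*(-6)) = 5 - (-250 - 1*6) = 5 - (-250 - 6) = 5 - 1*(-256) = 5 + 256 = 261)
s(F) = -2/F² (s(F) = (-2/F)/F = -2/F²)
1/(v + s(-6)) = 1/(261 - 2/(-6)²) = 1/(261 - 2*1/36) = 1/(261 - 1/18) = 1/(4697/18) = 18/4697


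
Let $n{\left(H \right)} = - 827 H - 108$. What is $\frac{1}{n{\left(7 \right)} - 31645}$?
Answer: $- \frac{1}{37542} \approx -2.6637 \cdot 10^{-5}$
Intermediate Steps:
$n{\left(H \right)} = -108 - 827 H$
$\frac{1}{n{\left(7 \right)} - 31645} = \frac{1}{\left(-108 - 5789\right) - 31645} = \frac{1}{-5897 - 31645} = \frac{1}{-37542} = - \frac{1}{37542}$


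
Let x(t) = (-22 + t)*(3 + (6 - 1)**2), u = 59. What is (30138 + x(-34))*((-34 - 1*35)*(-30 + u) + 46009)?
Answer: 1257308560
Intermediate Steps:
x(t) = -616 + 28*t (x(t) = (-22 + t)*(3 + 5**2) = (-22 + t)*(3 + 25) = (-22 + t)*28 = -616 + 28*t)
(30138 + x(-34))*((-34 - 1*35)*(-30 + u) + 46009) = (30138 + (-616 + 28*(-34)))*((-34 - 1*35)*(-30 + 59) + 46009) = (30138 + (-616 - 952))*((-34 - 35)*29 + 46009) = (30138 - 1568)*(-69*29 + 46009) = 28570*(-2001 + 46009) = 28570*44008 = 1257308560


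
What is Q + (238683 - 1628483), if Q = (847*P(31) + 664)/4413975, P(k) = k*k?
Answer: -6134541640369/4413975 ≈ -1.3898e+6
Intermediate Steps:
P(k) = k**2
Q = 814631/4413975 (Q = (847*31**2 + 664)/4413975 = (847*961 + 664)*(1/4413975) = (813967 + 664)*(1/4413975) = 814631*(1/4413975) = 814631/4413975 ≈ 0.18456)
Q + (238683 - 1628483) = 814631/4413975 + (238683 - 1628483) = 814631/4413975 - 1389800 = -6134541640369/4413975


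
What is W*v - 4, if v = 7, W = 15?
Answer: 101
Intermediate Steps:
W*v - 4 = 15*7 - 4 = 105 - 4 = 101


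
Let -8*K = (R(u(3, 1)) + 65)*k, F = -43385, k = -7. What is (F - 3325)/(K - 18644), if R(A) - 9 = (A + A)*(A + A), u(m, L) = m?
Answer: 186840/74191 ≈ 2.5184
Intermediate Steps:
R(A) = 9 + 4*A² (R(A) = 9 + (A + A)*(A + A) = 9 + (2*A)*(2*A) = 9 + 4*A²)
K = 385/4 (K = -((9 + 4*3²) + 65)*(-7)/8 = -((9 + 4*9) + 65)*(-7)/8 = -((9 + 36) + 65)*(-7)/8 = -(45 + 65)*(-7)/8 = -55*(-7)/4 = -⅛*(-770) = 385/4 ≈ 96.250)
(F - 3325)/(K - 18644) = (-43385 - 3325)/(385/4 - 18644) = -46710/(-74191/4) = -46710*(-4/74191) = 186840/74191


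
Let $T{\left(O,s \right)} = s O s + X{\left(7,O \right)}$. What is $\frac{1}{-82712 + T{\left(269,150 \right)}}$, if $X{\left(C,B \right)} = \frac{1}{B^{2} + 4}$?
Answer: $\frac{72365}{432003708621} \approx 1.6751 \cdot 10^{-7}$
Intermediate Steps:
$X{\left(C,B \right)} = \frac{1}{4 + B^{2}}$
$T{\left(O,s \right)} = \frac{1}{4 + O^{2}} + O s^{2}$ ($T{\left(O,s \right)} = s O s + \frac{1}{4 + O^{2}} = O s s + \frac{1}{4 + O^{2}} = O s^{2} + \frac{1}{4 + O^{2}} = \frac{1}{4 + O^{2}} + O s^{2}$)
$\frac{1}{-82712 + T{\left(269,150 \right)}} = \frac{1}{-82712 + \frac{1 + 269 \cdot 150^{2} \left(4 + 269^{2}\right)}{4 + 269^{2}}} = \frac{1}{-82712 + \frac{1 + 269 \cdot 22500 \left(4 + 72361\right)}{4 + 72361}} = \frac{1}{-82712 + \frac{1 + 269 \cdot 22500 \cdot 72365}{72365}} = \frac{1}{-82712 + \frac{1 + 437989162500}{72365}} = \frac{1}{-82712 + \frac{1}{72365} \cdot 437989162501} = \frac{1}{-82712 + \frac{437989162501}{72365}} = \frac{1}{\frac{432003708621}{72365}} = \frac{72365}{432003708621}$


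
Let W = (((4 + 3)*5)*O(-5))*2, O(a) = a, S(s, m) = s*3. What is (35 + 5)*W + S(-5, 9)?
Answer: -14015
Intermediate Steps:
S(s, m) = 3*s
W = -350 (W = (((4 + 3)*5)*(-5))*2 = ((7*5)*(-5))*2 = (35*(-5))*2 = -175*2 = -350)
(35 + 5)*W + S(-5, 9) = (35 + 5)*(-350) + 3*(-5) = 40*(-350) - 15 = -14000 - 15 = -14015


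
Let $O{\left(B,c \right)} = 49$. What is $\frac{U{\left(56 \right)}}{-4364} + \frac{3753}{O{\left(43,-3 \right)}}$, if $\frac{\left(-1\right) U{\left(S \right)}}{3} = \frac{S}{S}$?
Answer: $\frac{16378239}{213836} \approx 76.593$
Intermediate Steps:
$U{\left(S \right)} = -3$ ($U{\left(S \right)} = - 3 \frac{S}{S} = \left(-3\right) 1 = -3$)
$\frac{U{\left(56 \right)}}{-4364} + \frac{3753}{O{\left(43,-3 \right)}} = - \frac{3}{-4364} + \frac{3753}{49} = \left(-3\right) \left(- \frac{1}{4364}\right) + 3753 \cdot \frac{1}{49} = \frac{3}{4364} + \frac{3753}{49} = \frac{16378239}{213836}$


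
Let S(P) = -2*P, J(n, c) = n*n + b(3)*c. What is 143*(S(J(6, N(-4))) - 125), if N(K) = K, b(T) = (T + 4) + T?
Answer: -16731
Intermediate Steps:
b(T) = 4 + 2*T (b(T) = (4 + T) + T = 4 + 2*T)
J(n, c) = n² + 10*c (J(n, c) = n*n + (4 + 2*3)*c = n² + (4 + 6)*c = n² + 10*c)
143*(S(J(6, N(-4))) - 125) = 143*(-2*(6² + 10*(-4)) - 125) = 143*(-2*(36 - 40) - 125) = 143*(-2*(-4) - 125) = 143*(8 - 125) = 143*(-117) = -16731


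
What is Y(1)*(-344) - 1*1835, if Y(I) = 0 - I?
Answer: -1491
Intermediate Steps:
Y(I) = -I
Y(1)*(-344) - 1*1835 = -1*1*(-344) - 1*1835 = -1*(-344) - 1835 = 344 - 1835 = -1491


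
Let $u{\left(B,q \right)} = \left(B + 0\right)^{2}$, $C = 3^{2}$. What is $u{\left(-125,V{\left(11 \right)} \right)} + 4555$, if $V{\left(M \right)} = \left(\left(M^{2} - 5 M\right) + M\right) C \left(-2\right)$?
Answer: $20180$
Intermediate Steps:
$C = 9$
$V{\left(M \right)} = - 18 M^{2} + 72 M$ ($V{\left(M \right)} = \left(\left(M^{2} - 5 M\right) + M\right) 9 \left(-2\right) = \left(M^{2} - 4 M\right) 9 \left(-2\right) = \left(- 36 M + 9 M^{2}\right) \left(-2\right) = - 18 M^{2} + 72 M$)
$u{\left(B,q \right)} = B^{2}$
$u{\left(-125,V{\left(11 \right)} \right)} + 4555 = \left(-125\right)^{2} + 4555 = 15625 + 4555 = 20180$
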